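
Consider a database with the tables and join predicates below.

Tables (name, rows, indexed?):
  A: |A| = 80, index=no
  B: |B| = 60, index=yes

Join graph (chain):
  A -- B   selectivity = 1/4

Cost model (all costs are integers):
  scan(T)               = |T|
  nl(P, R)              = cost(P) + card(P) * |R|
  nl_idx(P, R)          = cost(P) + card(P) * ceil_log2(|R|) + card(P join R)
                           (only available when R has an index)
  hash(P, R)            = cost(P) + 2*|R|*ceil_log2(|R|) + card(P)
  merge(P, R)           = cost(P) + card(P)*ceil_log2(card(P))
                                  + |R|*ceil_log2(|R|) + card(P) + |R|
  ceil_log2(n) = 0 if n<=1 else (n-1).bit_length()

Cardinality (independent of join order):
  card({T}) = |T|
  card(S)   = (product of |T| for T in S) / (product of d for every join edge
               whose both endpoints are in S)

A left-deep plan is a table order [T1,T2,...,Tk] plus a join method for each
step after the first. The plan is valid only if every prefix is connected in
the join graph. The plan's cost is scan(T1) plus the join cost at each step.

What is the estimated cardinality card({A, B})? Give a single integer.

1200

Tables in S: A(80), B(60)
Edges inside S: A-B(d=4)
numerator = 80 * 60 = 4800
denominator = 4 = 4
card(S) = 4800 / 4 = 1200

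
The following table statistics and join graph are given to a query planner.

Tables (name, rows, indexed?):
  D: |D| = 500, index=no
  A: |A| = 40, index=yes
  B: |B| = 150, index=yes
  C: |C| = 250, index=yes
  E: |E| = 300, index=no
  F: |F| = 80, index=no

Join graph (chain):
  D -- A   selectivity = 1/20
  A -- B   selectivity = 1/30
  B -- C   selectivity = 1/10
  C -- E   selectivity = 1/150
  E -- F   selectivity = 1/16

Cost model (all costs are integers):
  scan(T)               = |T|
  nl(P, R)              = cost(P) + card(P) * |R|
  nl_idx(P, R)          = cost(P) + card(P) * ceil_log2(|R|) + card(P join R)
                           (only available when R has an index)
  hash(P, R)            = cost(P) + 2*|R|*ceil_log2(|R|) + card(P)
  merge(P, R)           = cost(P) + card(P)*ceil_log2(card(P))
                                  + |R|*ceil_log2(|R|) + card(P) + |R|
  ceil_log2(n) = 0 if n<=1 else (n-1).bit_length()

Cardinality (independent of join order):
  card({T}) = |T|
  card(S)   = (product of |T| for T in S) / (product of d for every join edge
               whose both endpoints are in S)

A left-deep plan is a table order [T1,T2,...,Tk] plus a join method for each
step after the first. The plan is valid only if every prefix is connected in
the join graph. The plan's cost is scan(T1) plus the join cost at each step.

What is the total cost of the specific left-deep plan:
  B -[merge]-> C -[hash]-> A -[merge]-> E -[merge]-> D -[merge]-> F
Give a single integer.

step 1: scan B: cost=150, card=150
step 2: join C via merge
    card(P join C) = 150*250/(10) = 3750
    cost = 150 + 150*8 + 250*8 + 150 + 250 = 3750
step 3: join A via hash
    card(P join A) = 3750*40/(30) = 5000
    cost = 3750 + 2*40*6 + 3750 = 7980
step 4: join E via merge
    card(P join E) = 5000*300/(150) = 10000
    cost = 7980 + 5000*13 + 300*9 + 5000 + 300 = 80980
step 5: join D via merge
    card(P join D) = 10000*500/(20) = 250000
    cost = 80980 + 10000*14 + 500*9 + 10000 + 500 = 235980
step 6: join F via merge
    card(P join F) = 250000*80/(16) = 1250000
    cost = 235980 + 250000*18 + 80*7 + 250000 + 80 = 4986620

4986620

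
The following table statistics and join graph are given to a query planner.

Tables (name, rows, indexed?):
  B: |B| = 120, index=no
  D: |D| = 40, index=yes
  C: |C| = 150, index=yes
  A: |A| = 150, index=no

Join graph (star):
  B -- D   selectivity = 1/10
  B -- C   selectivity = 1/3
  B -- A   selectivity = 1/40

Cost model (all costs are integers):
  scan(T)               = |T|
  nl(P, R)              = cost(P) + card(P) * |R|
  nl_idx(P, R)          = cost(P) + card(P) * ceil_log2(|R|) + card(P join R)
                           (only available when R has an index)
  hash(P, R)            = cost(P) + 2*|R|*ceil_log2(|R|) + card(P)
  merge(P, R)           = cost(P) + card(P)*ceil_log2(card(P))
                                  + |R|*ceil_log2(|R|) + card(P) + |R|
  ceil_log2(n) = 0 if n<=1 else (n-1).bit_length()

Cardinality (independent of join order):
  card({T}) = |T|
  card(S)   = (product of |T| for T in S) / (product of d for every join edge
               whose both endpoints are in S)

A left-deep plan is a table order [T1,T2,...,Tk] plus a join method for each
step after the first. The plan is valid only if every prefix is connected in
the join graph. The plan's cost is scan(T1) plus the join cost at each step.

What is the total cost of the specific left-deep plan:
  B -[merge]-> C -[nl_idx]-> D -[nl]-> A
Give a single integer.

3662430

step 1: scan B: cost=120, card=120
step 2: join C via merge
    card(P join C) = 120*150/(3) = 6000
    cost = 120 + 120*7 + 150*8 + 120 + 150 = 2430
step 3: join D via nl_idx
    card(P join D) = 6000*40/(10) = 24000
    cost = 2430 + 6000*6 + 24000 = 62430
step 4: join A via nl
    card(P join A) = 24000*150/(40) = 90000
    cost = 62430 + 24000*150 = 3662430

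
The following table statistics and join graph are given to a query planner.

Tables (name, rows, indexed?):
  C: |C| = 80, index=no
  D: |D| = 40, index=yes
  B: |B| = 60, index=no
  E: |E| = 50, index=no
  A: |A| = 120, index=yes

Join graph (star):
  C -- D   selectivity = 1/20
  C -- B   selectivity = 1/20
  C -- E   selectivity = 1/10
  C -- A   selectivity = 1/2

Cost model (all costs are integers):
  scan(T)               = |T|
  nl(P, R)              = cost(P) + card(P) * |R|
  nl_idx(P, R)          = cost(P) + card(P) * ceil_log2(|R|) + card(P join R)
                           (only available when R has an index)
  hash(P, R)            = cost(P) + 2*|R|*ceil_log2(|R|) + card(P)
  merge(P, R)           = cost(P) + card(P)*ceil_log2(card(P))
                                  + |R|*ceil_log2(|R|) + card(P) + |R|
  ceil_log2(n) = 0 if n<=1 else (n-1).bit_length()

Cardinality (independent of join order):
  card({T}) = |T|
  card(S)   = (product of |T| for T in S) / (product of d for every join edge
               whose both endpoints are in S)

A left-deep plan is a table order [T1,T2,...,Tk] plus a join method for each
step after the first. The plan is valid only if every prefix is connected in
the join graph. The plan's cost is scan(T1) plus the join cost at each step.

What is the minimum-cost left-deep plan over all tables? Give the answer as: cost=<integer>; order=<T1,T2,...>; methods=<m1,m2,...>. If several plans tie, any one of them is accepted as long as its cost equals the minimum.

cost=6680; order=C,D,B,E,A; methods=hash,hash,hash,hash

Selinger DP (subsets sized 1..n):
  {C}: scan cost=80, card=80
  {D}: scan cost=40, card=40
  {B}: scan cost=60, card=60
  {E}: scan cost=50, card=50
  {A}: scan cost=120, card=120
  {CD}: card=160; try (D,hash)→640, (D,nl_idx)→720, (C,merge)→960, (D,merge)→1000, (C,hash)→1200, (C,nl)→3240 …(+1); best=640 via (D,hash)
  {BC}: card=240; try (B,hash)→880, (C,merge)→1120, (B,merge)→1140, (C,hash)→1240, (C,nl)→4860, (B,nl)→4880; best=880 via (B,hash)
  {CE}: card=400; try (E,hash)→760, (C,merge)→1040, (E,merge)→1070, (C,hash)→1220, (C,nl)→4050, (E,nl)→4080; best=760 via (E,hash)
  {AC}: card=4800; try (C,hash)→1360, (A,merge)→1680, (C,merge)→1720, (A,hash)→1840, (A,nl_idx)→5440, (A,nl)→9680 …(+1); best=1360 via (C,hash)
  {BCD}: card=480; try (B,hash)→1520, (D,hash)→1600, (B,merge)→2500, (D,nl_idx)→2800, (D,merge)→3320, (B,nl)→10240 …(+1); best=1520 via (B,hash)
  {CDE}: card=800; try (E,hash)→1400, (D,hash)→1640, (E,merge)→2430, (D,nl_idx)→3960, (D,merge)→5040, (E,nl)→8640 …(+1); best=1400 via (E,hash)
  {ACD}: card=9600; try (A,hash)→2480, (A,merge)→3040, (D,hash)→6640, (A,nl_idx)→11360, (A,nl)→19840, (D,nl_idx)→39760 …(+2); best=2480 via (A,hash)
  {BCE}: card=1200; try (E,hash)→1720, (B,hash)→1880, (E,merge)→3390, (B,merge)→5180, (E,nl)→12880, (B,nl)→24760; best=1720 via (E,hash)
  {ABC}: card=14400; try (A,hash)→2800, (A,merge)→4000, (B,hash)→6880, (A,nl_idx)→16960, (A,nl)→29680, (B,merge)→68980 …(+1); best=2800 via (A,hash)
  {ACE}: card=24000; try (A,hash)→2840, (A,merge)→5720, (E,hash)→6760, (A,nl_idx)→27560, (A,nl)→48760, (E,merge)→68910 …(+1); best=2840 via (A,hash)
  {BCDE}: card=2400; try (E,hash)→2600, (B,hash)→2920, (D,hash)→3400, (E,merge)→6670, (B,merge)→10620, (D,nl_idx)→11320 …(+4); best=2600 via (E,hash)
  {ABCD}: card=28800; try (A,hash)→3680, (A,merge)→7280, (B,hash)→12800, (D,hash)→17680, (A,nl_idx)→33680, (A,nl)→59120 …(+5); best=3680 via (A,hash)
  {ACDE}: card=48000; try (A,hash)→3880, (A,merge)→11160, (E,hash)→12680, (D,hash)→27320, (A,nl_idx)→55000, (A,nl)→97400 …(+5); best=3880 via (A,hash)
  {ABCE}: card=72000; try (A,hash)→4600, (A,merge)→17080, (E,hash)→17800, (B,hash)→27560, (A,nl_idx)→82120, (A,nl)→145720 …(+4); best=4600 via (A,hash)
  {ABCDE}: card=144000; try (A,hash)→6680, (E,hash)→33080, (A,merge)→34760, (B,hash)→52600, (D,hash)→77080, (A,nl_idx)→163400 …(+8); best=6680 via (A,hash)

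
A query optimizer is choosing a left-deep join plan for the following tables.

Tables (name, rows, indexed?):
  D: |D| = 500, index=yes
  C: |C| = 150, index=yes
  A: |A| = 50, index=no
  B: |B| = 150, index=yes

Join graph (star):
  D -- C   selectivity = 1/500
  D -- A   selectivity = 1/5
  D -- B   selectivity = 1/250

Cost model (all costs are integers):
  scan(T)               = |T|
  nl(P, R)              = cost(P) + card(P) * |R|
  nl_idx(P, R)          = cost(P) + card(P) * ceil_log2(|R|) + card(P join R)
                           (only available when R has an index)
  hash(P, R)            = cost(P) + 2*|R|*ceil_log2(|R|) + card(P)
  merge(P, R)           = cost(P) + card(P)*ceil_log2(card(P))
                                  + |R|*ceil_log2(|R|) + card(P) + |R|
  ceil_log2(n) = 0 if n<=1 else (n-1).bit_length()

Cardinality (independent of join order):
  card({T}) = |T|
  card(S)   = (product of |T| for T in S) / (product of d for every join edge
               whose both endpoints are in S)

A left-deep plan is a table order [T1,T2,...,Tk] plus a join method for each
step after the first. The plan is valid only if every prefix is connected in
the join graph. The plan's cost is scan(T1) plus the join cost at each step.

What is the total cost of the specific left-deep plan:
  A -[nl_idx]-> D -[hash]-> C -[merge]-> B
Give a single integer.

step 1: scan A: cost=50, card=50
step 2: join D via nl_idx
    card(P join D) = 50*500/(5) = 5000
    cost = 50 + 50*9 + 5000 = 5500
step 3: join C via hash
    card(P join C) = 5000*150/(500) = 1500
    cost = 5500 + 2*150*8 + 5000 = 12900
step 4: join B via merge
    card(P join B) = 1500*150/(250) = 900
    cost = 12900 + 1500*11 + 150*8 + 1500 + 150 = 32250

32250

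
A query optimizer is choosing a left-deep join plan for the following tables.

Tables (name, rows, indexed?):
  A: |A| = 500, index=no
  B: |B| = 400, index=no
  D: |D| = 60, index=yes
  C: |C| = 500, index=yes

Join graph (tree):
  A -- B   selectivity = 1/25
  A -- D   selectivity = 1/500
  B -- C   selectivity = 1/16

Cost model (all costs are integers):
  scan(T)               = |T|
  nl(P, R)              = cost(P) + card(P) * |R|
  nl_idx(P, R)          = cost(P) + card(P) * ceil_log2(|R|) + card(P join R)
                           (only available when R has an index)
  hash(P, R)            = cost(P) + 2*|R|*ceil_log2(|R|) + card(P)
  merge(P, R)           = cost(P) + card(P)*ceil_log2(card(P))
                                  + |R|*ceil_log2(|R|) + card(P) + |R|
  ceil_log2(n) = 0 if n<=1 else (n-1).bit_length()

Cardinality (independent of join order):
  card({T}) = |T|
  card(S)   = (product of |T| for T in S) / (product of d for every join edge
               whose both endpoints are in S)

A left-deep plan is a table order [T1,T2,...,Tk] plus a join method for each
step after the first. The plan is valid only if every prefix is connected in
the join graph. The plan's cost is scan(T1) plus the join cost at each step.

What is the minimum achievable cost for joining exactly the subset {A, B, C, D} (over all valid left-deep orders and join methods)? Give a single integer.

Selinger DP over subsets of {A,B,C,D}:
  {A}: scan cost=500, card=500
  {B}: scan cost=400, card=400
  {D}: scan cost=60, card=60
  {C}: scan cost=500, card=500
  {AB}: card=8000; try (B,hash)→8200, (A,merge)→9400, (B,merge)→9500, (A,hash)→9800, (A,nl)→200400, (B,nl)→200500; best=8200 via (B,hash)
  {AD}: card=60; try (D,hash)→1720, (D,nl_idx)→3560, (A,merge)→5480, (D,merge)→5920, (A,hash)→9120, (A,nl)→30060 …(+1); best=1720 via (D,hash)
  {BC}: card=12500; try (B,hash)→8200, (C,merge)→9400, (B,merge)→9500, (C,hash)→9800, (C,nl_idx)→16500, (C,nl)→200400 …(+1); best=8200 via (B,hash)
  {ABD}: card=960; try (B,merge)→6140, (B,hash)→8980, (D,hash)→16920, (B,nl)→25720, (D,nl_idx)→57160, (D,merge)→120620 …(+1); best=6140 via (B,merge)
  {ABC}: card=250000; try (C,hash)→25200, (A,hash)→29700, (C,merge)→125200, (A,merge)→200700, (C,nl_idx)→330200, (C,nl)→4008200 …(+1); best=25200 via (C,hash)
  {ABCD}: card=30000; try (C,hash)→16100, (C,merge)→21700, (C,nl_idx)→44780, (D,hash)→275920, (C,nl)→486140, (D,nl_idx)→1555200 …(+2); best=16100 via (C,hash)

16100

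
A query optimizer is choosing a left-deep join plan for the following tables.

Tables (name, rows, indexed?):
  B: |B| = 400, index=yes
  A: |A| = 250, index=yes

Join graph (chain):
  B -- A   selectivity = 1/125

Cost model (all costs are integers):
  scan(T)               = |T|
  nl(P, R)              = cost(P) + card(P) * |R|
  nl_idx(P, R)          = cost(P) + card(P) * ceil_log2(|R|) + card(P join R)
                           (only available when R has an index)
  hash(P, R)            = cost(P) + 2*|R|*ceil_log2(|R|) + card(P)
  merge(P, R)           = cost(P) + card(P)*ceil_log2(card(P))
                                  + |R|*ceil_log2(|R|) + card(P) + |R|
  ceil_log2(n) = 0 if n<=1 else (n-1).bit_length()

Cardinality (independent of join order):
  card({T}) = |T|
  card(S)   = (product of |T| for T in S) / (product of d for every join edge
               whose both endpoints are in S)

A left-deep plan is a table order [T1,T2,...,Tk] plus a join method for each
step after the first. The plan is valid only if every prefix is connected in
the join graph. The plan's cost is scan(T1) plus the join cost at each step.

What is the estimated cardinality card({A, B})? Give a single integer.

Tables in S: A(250), B(400)
Edges inside S: B-A(d=125)
numerator = 250 * 400 = 100000
denominator = 125 = 125
card(S) = 100000 / 125 = 800

800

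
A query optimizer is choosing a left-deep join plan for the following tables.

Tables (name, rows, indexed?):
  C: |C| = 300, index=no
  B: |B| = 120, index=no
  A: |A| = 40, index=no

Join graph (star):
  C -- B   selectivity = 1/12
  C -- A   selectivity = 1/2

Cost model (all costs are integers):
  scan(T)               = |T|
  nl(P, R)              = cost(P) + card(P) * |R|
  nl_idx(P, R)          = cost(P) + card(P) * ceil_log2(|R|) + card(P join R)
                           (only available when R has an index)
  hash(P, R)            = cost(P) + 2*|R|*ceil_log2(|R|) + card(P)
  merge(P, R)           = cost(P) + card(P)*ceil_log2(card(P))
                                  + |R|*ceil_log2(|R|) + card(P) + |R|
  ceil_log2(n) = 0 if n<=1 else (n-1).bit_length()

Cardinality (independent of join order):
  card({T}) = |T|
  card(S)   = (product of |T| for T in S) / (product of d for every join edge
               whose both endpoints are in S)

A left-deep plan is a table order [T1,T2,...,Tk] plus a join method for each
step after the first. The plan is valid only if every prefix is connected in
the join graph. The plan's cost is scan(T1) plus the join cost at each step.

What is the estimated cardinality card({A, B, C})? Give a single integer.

60000

Tables in S: A(40), B(120), C(300)
Edges inside S: C-B(d=12), C-A(d=2)
numerator = 40 * 120 * 300 = 1440000
denominator = 12 * 2 = 24
card(S) = 1440000 / 24 = 60000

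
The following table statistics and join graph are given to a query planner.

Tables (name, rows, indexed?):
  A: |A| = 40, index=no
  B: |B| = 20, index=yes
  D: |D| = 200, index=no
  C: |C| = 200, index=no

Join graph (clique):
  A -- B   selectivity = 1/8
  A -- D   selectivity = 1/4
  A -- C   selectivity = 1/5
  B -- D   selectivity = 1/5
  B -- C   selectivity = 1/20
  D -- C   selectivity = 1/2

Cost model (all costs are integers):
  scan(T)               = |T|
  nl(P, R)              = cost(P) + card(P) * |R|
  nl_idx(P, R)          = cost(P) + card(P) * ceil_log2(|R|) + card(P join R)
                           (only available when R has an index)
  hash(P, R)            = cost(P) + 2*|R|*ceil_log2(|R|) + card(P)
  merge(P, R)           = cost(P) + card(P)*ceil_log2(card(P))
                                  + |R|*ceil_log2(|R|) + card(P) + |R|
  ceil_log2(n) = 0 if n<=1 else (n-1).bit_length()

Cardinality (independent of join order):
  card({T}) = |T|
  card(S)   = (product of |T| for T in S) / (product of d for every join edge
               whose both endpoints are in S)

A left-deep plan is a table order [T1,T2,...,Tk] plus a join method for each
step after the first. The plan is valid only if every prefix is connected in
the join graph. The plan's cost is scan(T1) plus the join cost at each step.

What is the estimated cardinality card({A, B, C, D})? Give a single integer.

Tables in S: A(40), B(20), C(200), D(200)
Edges inside S: A-B(d=8), A-D(d=4), A-C(d=5), B-D(d=5), B-C(d=20), D-C(d=2)
numerator = 40 * 20 * 200 * 200 = 32000000
denominator = 8 * 4 * 5 * 5 * 20 * 2 = 32000
card(S) = 32000000 / 32000 = 1000

1000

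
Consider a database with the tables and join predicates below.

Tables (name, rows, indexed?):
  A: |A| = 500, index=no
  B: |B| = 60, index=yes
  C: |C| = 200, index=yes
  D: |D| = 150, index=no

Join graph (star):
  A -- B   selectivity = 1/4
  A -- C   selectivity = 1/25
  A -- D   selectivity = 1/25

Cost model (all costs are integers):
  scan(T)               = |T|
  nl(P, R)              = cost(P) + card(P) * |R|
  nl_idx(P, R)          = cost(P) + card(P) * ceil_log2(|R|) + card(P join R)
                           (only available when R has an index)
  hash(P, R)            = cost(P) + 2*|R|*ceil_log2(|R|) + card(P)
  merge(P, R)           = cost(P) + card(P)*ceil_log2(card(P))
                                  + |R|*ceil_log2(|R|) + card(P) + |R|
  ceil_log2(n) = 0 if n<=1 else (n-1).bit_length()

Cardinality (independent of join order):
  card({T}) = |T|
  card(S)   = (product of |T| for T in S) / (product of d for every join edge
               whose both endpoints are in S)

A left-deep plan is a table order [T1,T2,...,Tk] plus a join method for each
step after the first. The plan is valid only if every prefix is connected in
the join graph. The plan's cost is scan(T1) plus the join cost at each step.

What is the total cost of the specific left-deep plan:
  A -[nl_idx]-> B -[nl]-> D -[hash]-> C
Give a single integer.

1184200

step 1: scan A: cost=500, card=500
step 2: join B via nl_idx
    card(P join B) = 500*60/(4) = 7500
    cost = 500 + 500*6 + 7500 = 11000
step 3: join D via nl
    card(P join D) = 7500*150/(25) = 45000
    cost = 11000 + 7500*150 = 1136000
step 4: join C via hash
    card(P join C) = 45000*200/(25) = 360000
    cost = 1136000 + 2*200*8 + 45000 = 1184200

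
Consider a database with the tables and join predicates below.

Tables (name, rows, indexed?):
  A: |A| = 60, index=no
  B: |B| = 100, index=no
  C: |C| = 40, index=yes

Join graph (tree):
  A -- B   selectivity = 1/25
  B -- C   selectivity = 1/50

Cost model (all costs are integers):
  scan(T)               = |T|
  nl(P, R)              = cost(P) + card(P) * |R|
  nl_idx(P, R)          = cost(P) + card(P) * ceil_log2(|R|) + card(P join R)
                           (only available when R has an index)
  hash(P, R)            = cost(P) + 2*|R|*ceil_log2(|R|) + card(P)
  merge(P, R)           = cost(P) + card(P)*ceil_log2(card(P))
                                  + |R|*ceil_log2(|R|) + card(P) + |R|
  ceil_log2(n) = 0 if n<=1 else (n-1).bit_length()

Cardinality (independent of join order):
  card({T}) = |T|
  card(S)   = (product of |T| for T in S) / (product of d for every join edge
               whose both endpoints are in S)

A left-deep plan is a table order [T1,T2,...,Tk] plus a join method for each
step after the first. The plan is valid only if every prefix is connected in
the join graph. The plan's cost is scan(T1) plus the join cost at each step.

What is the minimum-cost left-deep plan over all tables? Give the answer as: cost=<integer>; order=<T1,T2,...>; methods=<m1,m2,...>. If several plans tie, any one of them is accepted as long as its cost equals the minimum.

Selinger DP (subsets sized 1..n):
  {A}: scan cost=60, card=60
  {B}: scan cost=100, card=100
  {C}: scan cost=40, card=40
  {AB}: card=240; try (A,hash)→920, (B,merge)→1280, (A,merge)→1320, (B,hash)→1520, (B,nl)→6060, (A,nl)→6100; best=920 via (A,hash)
  {BC}: card=80; try (C,hash)→680, (C,nl_idx)→780, (B,merge)→1120, (C,merge)→1180, (B,hash)→1480, (B,nl)→4040 …(+1); best=680 via (C,hash)
  {ABC}: card=192; try (A,hash)→1480, (C,hash)→1640, (A,merge)→1740, (C,nl_idx)→2552, (C,merge)→3360, (A,nl)→5480 …(+1); best=1480 via (A,hash)

cost=1480; order=B,C,A; methods=hash,hash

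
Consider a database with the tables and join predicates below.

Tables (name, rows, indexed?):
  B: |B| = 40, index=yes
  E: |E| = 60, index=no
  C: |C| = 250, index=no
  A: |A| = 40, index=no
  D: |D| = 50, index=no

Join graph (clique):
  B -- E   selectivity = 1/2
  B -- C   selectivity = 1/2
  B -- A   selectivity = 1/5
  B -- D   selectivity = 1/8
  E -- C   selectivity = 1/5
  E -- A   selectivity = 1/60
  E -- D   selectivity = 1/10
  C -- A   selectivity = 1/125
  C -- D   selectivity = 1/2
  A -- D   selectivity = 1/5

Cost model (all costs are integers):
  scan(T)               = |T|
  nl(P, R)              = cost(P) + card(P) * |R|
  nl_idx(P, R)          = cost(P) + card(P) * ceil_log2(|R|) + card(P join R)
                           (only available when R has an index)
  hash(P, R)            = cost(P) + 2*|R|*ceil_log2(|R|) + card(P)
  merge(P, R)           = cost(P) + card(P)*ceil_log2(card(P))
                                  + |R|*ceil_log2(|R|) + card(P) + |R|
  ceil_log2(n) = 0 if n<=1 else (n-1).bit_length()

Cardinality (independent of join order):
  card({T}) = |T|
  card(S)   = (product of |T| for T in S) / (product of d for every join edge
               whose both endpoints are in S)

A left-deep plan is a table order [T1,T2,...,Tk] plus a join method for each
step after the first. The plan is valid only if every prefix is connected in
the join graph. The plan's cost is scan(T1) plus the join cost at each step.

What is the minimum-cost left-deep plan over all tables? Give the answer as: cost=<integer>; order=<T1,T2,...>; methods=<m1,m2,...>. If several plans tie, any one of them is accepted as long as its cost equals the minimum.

Selinger DP (subsets sized 1..n):
  {B}: scan cost=40, card=40
  {E}: scan cost=60, card=60
  {C}: scan cost=250, card=250
  {A}: scan cost=40, card=40
  {D}: scan cost=50, card=50
  {BE}: card=1200; try (B,hash)→600, (E,merge)→740, (B,merge)→760, (E,hash)→800, (B,nl_idx)→1620, (E,nl)→2440 …(+1); best=600 via (B,hash)
  {BC}: card=5000; try (B,hash)→980, (C,merge)→2570, (B,merge)→2780, (C,hash)→4080, (B,nl_idx)→6750, (C,nl)→10040 …(+1); best=980 via (B,hash)
  {AB}: card=320; try (B,hash)→560, (A,hash)→560, (B,merge)→600, (B,nl_idx)→600, (A,merge)→600, (B,nl)→1640 …(+1); best=560 via (B,hash)
  {BD}: card=250; try (B,hash)→580, (B,nl_idx)→600, (D,merge)→670, (D,hash)→680, (B,merge)→680, (D,nl)→2040 …(+1); best=580 via (B,hash)
  {CE}: card=3000; try (E,hash)→1220, (C,merge)→2730, (E,merge)→2920, (C,hash)→4120, (C,nl)→15060, (E,nl)→15250; best=1220 via (E,hash)
  {AE}: card=40; try (A,hash)→600, (E,merge)→740, (A,merge)→760, (E,hash)→800, (E,nl)→2440, (A,nl)→2460; best=600 via (A,hash)
  {DE}: card=300; try (D,hash)→720, (E,hash)→820, (E,merge)→820, (D,merge)→830, (E,nl)→3050, (D,nl)→3060; best=720 via (D,hash)
  {AC}: card=80; try (A,hash)→980, (C,merge)→2570, (A,merge)→2780, (C,hash)→4080, (C,nl)→10040, (A,nl)→10250; best=980 via (A,hash)
  {CD}: card=6250; try (D,hash)→1100, (C,merge)→2650, (D,merge)→2850, (C,hash)→4100, (C,nl)→12550, (D,nl)→12750; best=1100 via (D,hash)
  {AD}: card=400; try (A,hash)→580, (D,merge)→670, (D,hash)→680, (A,merge)→680, (D,nl)→2040, (A,nl)→2050; best=580 via (A,hash)
  {BCE}: card=30000; try (B,hash)→4700, (C,hash)→5800, (E,hash)→6700, (C,merge)→17250, (B,merge)→40500, (B,nl_idx)→49220 …(+4); best=4700 via (B,hash)
  {ABE}: card=160; try (B,nl_idx)→1000, (B,hash)→1120, (B,merge)→1160, (E,hash)→1600, (B,nl)→2200, (A,hash)→2280 …(+4); best=1000 via (B,nl_idx)
  {BDE}: card=750; try (B,hash)→1500, (E,hash)→1550, (D,hash)→2400, (E,merge)→3250, (B,nl_idx)→3270, (B,merge)→4000 …(+4); best=1500 via (B,hash)
  {ABC}: card=320; try (B,hash)→1540, (B,nl_idx)→1780, (B,merge)→1900, (B,nl)→4180, (C,hash)→4880, (C,merge)→6010 …(+4); best=1540 via (B,hash)
  {BCD}: card=15625; try (C,hash)→4830, (C,merge)→5080, (D,hash)→6580, (B,hash)→7830, (B,nl_idx)→54225, (C,nl)→63080 …(+4); best=4830 via (C,hash)
  {ABD}: card=400; try (A,hash)→1310, (B,hash)→1460, (D,hash)→1480, (A,merge)→3110, (B,nl_idx)→3380, (D,merge)→4110 …(+4); best=1310 via (A,hash)
  {ACE}: card=16; try (E,hash)→1780, (E,merge)→2040, (C,merge)→3130, (C,hash)→4640, (A,hash)→4700, (E,nl)→5780 …(+3); best=1780 via (E,hash)
  {CDE}: card=7500; try (D,hash)→4820, (C,hash)→5020, (C,merge)→5970, (E,hash)→8070, (D,merge)→40570, (C,nl)→75720 …(+3); best=4820 via (D,hash)
  {ADE}: card=40; try (D,merge)→1230, (D,hash)→1240, (A,hash)→1500, (E,hash)→1700, (D,nl)→2600, (A,merge)→4000 …(+3); best=1230 via (D,merge)
  {ACD}: card=400; try (D,hash)→1660, (D,merge)→1970, (D,nl)→4980, (C,hash)→4980, (C,merge)→6830, (A,hash)→7830 …(+3); best=1660 via (D,hash)
  {ABCE}: card=32; try (B,nl_idx)→1908, (B,merge)→2140, (B,hash)→2276, (B,nl)→2420, (E,hash)→2580, (C,merge)→4690 …(+7); best=1908 via (B,nl_idx)
  {BCDE}: card=9375; try (C,hash)→6250, (C,merge)→12000, (B,hash)→12800, (E,hash)→21175, (D,hash)→35300, (B,nl_idx)→59195 …(+7); best=6250 via (C,hash)
  {ABDE}: card=20; try (B,nl_idx)→1490, (B,hash)→1750, (D,hash)→1760, (B,merge)→1790, (E,hash)→2430, (A,hash)→2730 …(+7); best=1490 via (B,nl_idx)
  {ABCD}: card=200; try (D,hash)→2460, (B,hash)→2540, (B,nl_idx)→4260, (D,merge)→5090, (C,hash)→5710, (B,merge)→5940 …(+7); best=2460 via (D,hash)
  {ACDE}: card=8; try (D,merge)→2210, (D,hash)→2396, (D,nl)→2580, (E,hash)→2780, (C,merge)→3760, (C,hash)→5270 …(+6); best=2210 via (D,merge)
  {ABCDE}: card=2; try (B,nl_idx)→2260, (D,merge)→2450, (B,merge)→2522, (B,nl)→2530, (D,hash)→2540, (B,hash)→2698 …(+10); best=2260 via (B,nl_idx)

cost=2260; order=C,A,E,D,B; methods=hash,hash,merge,nl_idx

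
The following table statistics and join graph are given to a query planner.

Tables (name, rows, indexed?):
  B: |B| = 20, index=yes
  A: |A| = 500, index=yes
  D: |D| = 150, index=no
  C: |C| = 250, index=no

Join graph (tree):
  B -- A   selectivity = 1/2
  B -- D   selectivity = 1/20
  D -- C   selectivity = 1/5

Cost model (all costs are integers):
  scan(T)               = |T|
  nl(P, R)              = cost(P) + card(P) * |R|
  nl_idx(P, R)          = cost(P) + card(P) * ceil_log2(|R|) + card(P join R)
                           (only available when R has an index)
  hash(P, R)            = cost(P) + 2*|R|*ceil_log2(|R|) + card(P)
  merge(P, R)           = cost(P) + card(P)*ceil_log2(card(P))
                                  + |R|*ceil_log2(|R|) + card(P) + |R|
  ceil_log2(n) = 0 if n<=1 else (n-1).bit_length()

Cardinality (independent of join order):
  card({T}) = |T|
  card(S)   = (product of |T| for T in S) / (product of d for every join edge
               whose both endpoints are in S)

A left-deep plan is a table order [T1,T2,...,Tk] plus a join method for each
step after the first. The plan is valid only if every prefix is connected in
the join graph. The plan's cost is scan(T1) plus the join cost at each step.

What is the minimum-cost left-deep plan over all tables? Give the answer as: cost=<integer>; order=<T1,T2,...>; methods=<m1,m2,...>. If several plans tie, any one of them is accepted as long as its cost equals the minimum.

Selinger DP (subsets sized 1..n):
  {B}: scan cost=20, card=20
  {A}: scan cost=500, card=500
  {D}: scan cost=150, card=150
  {C}: scan cost=250, card=250
  {AB}: card=5000; try (B,hash)→1200, (A,merge)→5140, (A,nl_idx)→5200, (B,merge)→5620, (B,nl_idx)→8000, (A,hash)→9040 …(+2); best=1200 via (B,hash)
  {BD}: card=150; try (B,hash)→500, (B,nl_idx)→1050, (D,merge)→1490, (B,merge)→1620, (D,hash)→2440, (D,nl)→3020 …(+1); best=500 via (B,hash)
  {CD}: card=7500; try (D,hash)→2900, (C,merge)→3750, (D,merge)→3850, (C,hash)→4300, (C,nl)→37650, (D,nl)→37750; best=2900 via (D,hash)
  {ABD}: card=37500; try (A,merge)→6850, (D,hash)→8600, (A,hash)→9650, (A,nl_idx)→39350, (D,merge)→72550, (A,nl)→75500 …(+1); best=6850 via (A,merge)
  {BCD}: card=7500; try (C,merge)→4100, (C,hash)→4650, (B,hash)→10600, (C,nl)→38000, (B,nl_idx)→47900, (B,merge)→108020 …(+1); best=4100 via (C,merge)
  {ABCD}: card=1875000; try (A,hash)→20600, (C,hash)→48350, (A,merge)→114100, (C,merge)→646600, (A,nl_idx)→1946600, (A,nl)→3754100 …(+1); best=20600 via (A,hash)

cost=20600; order=D,B,C,A; methods=hash,merge,hash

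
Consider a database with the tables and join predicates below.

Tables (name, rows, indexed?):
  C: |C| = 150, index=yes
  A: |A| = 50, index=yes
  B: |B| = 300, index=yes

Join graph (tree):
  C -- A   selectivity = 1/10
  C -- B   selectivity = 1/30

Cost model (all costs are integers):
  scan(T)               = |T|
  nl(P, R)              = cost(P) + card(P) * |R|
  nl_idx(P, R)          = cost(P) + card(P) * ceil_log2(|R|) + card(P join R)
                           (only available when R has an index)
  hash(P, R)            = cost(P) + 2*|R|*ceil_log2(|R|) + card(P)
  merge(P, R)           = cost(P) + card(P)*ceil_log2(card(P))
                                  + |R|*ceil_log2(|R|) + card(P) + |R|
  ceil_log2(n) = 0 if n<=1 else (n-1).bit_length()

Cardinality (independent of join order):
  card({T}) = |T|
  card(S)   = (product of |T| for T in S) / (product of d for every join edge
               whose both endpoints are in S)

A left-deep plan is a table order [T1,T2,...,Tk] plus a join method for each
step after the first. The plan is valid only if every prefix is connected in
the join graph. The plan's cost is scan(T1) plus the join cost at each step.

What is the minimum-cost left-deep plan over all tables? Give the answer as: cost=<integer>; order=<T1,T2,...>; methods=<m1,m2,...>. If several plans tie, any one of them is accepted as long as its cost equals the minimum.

cost=5100; order=B,C,A; methods=hash,hash

Selinger DP (subsets sized 1..n):
  {C}: scan cost=150, card=150
  {A}: scan cost=50, card=50
  {B}: scan cost=300, card=300
  {AC}: card=750; try (A,hash)→900, (C,nl_idx)→1200, (C,merge)→1750, (A,nl_idx)→1800, (A,merge)→1850, (C,hash)→2500 …(+2); best=900 via (A,hash)
  {BC}: card=1500; try (C,hash)→3000, (B,nl_idx)→3000, (C,nl_idx)→4200, (B,merge)→4500, (C,merge)→4650, (B,hash)→5700 …(+2); best=3000 via (C,hash)
  {ABC}: card=7500; try (A,hash)→5100, (B,hash)→7050, (B,merge)→12150, (B,nl_idx)→15150, (A,nl_idx)→19500, (A,merge)→21350 …(+2); best=5100 via (A,hash)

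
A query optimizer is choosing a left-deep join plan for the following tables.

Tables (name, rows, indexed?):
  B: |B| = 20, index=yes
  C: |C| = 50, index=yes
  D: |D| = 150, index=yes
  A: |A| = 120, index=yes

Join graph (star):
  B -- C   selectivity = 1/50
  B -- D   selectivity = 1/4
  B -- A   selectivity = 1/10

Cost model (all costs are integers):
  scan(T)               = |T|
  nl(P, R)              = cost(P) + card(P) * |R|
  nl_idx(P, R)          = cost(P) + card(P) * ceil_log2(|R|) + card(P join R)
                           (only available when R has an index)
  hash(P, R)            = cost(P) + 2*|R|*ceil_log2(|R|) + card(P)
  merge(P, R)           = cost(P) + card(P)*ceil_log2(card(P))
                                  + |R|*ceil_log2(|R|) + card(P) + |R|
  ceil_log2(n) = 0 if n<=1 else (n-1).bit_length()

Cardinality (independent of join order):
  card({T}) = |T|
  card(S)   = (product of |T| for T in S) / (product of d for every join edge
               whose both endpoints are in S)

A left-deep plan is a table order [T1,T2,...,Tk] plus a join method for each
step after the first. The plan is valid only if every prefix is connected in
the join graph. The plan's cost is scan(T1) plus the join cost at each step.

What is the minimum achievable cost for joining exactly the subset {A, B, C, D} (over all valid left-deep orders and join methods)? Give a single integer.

3180

Selinger DP over subsets of {A,B,C,D}:
  {B}: scan cost=20, card=20
  {C}: scan cost=50, card=50
  {D}: scan cost=150, card=150
  {A}: scan cost=120, card=120
  {BC}: card=20; try (C,nl_idx)→160, (B,hash)→300, (B,nl_idx)→320, (C,merge)→490, (B,merge)→520, (C,hash)→640 …(+2); best=160 via (C,nl_idx)
  {BD}: card=750; try (B,hash)→500, (D,nl_idx)→930, (D,merge)→1490, (B,merge)→1620, (B,nl_idx)→1650, (D,hash)→2440 …(+2); best=500 via (B,hash)
  {AB}: card=240; try (A,nl_idx)→400, (B,hash)→440, (B,nl_idx)→960, (A,merge)→1100, (B,merge)→1200, (A,hash)→1720 …(+2); best=400 via (A,nl_idx)
  {BCD}: card=750; try (D,nl_idx)→1070, (D,merge)→1630, (C,hash)→1850, (D,hash)→2580, (D,nl)→3160, (C,nl_idx)→5750 …(+2); best=1070 via (D,nl_idx)
  {ABC}: card=240; try (A,nl_idx)→540, (C,hash)→1240, (A,merge)→1240, (A,hash)→1860, (C,nl_idx)→2080, (A,nl)→2560 …(+2); best=540 via (A,nl_idx)
  {ABD}: card=9000; try (A,hash)→2930, (D,hash)→3040, (D,merge)→3910, (A,merge)→9710, (D,nl_idx)→11320, (A,nl_idx)→14750 …(+2); best=2930 via (A,hash)
  {ABCD}: card=9000; try (D,hash)→3180, (A,hash)→3500, (D,merge)→4050, (A,merge)→10280, (D,nl_idx)→11460, (C,hash)→12530 …(+6); best=3180 via (D,hash)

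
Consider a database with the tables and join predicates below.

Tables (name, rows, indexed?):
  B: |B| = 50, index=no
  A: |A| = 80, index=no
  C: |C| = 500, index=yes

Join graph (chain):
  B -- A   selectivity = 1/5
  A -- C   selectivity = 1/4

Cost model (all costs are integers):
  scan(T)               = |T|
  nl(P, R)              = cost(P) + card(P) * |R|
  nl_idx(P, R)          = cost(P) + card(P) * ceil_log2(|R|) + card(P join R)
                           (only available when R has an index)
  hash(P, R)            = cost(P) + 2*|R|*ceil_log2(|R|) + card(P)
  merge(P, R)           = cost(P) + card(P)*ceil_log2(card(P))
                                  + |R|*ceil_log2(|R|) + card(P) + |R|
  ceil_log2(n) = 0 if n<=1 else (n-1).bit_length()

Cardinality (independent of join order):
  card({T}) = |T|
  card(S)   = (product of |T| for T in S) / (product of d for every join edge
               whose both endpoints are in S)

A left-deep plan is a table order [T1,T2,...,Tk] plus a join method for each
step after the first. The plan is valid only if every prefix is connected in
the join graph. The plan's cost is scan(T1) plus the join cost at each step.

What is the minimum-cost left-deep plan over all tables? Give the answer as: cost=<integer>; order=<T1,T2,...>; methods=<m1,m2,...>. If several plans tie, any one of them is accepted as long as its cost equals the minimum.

Selinger DP (subsets sized 1..n):
  {B}: scan cost=50, card=50
  {A}: scan cost=80, card=80
  {C}: scan cost=500, card=500
  {AB}: card=800; try (B,hash)→760, (A,merge)→1040, (B,merge)→1070, (A,hash)→1220, (A,nl)→4050, (B,nl)→4080; best=760 via (B,hash)
  {AC}: card=10000; try (A,hash)→2120, (C,merge)→5720, (A,merge)→6140, (C,hash)→9160, (C,nl_idx)→10800, (C,nl)→40080 …(+1); best=2120 via (A,hash)
  {ABC}: card=100000; try (C,hash)→10560, (B,hash)→12720, (C,merge)→14560, (C,nl_idx)→107960, (B,merge)→152470, (C,nl)→400760 …(+1); best=10560 via (C,hash)

cost=10560; order=A,B,C; methods=hash,hash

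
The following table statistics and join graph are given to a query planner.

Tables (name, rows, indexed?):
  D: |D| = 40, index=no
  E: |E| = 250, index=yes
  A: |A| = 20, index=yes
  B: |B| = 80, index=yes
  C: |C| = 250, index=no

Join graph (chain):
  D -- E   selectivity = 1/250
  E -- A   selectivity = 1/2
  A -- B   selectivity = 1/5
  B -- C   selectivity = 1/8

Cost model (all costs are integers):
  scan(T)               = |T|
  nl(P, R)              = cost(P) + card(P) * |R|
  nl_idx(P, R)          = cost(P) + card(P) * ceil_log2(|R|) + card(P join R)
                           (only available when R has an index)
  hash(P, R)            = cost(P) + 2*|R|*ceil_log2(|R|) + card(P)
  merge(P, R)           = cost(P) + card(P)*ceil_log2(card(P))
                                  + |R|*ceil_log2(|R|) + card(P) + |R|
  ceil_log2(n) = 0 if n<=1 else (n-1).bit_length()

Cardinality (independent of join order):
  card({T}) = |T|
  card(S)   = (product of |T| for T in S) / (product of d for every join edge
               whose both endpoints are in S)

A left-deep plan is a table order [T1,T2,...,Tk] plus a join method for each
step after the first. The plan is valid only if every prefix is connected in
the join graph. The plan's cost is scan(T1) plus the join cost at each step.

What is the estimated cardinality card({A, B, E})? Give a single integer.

Tables in S: A(20), B(80), E(250)
Edges inside S: E-A(d=2), A-B(d=5)
numerator = 20 * 80 * 250 = 400000
denominator = 2 * 5 = 10
card(S) = 400000 / 10 = 40000

40000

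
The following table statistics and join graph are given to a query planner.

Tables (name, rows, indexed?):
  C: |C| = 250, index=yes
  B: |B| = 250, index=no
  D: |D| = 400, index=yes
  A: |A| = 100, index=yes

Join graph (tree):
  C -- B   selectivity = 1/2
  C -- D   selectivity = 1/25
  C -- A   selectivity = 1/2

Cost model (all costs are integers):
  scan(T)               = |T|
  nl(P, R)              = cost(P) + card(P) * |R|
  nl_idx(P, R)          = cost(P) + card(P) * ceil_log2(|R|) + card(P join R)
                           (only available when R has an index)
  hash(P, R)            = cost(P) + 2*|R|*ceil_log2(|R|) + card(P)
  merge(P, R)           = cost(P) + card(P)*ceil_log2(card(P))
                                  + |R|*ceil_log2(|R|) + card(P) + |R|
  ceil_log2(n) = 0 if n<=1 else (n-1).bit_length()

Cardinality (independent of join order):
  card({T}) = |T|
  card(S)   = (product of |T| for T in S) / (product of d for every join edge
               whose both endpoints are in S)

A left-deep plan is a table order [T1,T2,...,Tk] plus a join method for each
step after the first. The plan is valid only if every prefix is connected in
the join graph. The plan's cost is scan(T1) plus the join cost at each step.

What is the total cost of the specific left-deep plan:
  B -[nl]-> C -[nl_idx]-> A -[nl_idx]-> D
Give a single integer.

step 1: scan B: cost=250, card=250
step 2: join C via nl
    card(P join C) = 250*250/(2) = 31250
    cost = 250 + 250*250 = 62750
step 3: join A via nl_idx
    card(P join A) = 31250*100/(2) = 1562500
    cost = 62750 + 31250*7 + 1562500 = 1844000
step 4: join D via nl_idx
    card(P join D) = 1562500*400/(25) = 25000000
    cost = 1844000 + 1562500*9 + 25000000 = 40906500

40906500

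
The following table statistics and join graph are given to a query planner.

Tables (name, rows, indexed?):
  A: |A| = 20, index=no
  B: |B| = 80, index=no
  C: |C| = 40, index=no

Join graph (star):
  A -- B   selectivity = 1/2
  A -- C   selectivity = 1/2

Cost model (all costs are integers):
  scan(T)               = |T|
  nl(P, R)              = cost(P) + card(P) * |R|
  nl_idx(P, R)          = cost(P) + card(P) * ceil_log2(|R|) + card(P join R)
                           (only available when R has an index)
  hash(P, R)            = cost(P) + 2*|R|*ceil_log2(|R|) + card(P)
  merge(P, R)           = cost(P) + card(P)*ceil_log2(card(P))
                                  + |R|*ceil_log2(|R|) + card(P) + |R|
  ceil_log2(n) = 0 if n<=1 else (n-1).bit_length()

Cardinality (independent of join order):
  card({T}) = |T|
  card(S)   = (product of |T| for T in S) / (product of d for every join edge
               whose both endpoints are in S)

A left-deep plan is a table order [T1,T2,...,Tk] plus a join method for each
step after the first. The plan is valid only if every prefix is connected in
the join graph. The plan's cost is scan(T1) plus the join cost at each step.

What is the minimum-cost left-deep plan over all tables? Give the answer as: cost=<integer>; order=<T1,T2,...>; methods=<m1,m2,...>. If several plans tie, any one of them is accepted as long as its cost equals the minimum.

cost=1640; order=B,A,C; methods=hash,hash

Selinger DP (subsets sized 1..n):
  {A}: scan cost=20, card=20
  {B}: scan cost=80, card=80
  {C}: scan cost=40, card=40
  {AB}: card=800; try (A,hash)→360, (B,merge)→780, (A,merge)→840, (B,hash)→1160, (B,nl)→1620, (A,nl)→1680; best=360 via (A,hash)
  {AC}: card=400; try (A,hash)→280, (C,merge)→420, (A,merge)→440, (C,hash)→520, (C,nl)→820, (A,nl)→840; best=280 via (A,hash)
  {ABC}: card=16000; try (C,hash)→1640, (B,hash)→1800, (B,merge)→4920, (C,merge)→9440, (B,nl)→32280, (C,nl)→32360; best=1640 via (C,hash)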